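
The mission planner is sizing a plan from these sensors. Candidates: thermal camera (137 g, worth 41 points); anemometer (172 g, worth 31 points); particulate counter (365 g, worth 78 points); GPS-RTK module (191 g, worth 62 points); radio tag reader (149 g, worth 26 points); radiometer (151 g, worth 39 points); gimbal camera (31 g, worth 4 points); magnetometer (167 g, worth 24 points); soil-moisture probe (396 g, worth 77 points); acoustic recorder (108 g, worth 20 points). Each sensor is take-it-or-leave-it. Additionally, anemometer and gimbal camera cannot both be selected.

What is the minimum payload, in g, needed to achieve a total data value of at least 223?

875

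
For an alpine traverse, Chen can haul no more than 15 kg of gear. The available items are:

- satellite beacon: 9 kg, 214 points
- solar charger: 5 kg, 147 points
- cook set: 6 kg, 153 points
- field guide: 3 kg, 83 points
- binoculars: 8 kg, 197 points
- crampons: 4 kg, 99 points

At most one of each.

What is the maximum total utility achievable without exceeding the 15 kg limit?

Density check — solar charger 29.40, field guide 27.67, cook set 25.50 are the best per kg.
Taking the top-ratio items first gives solar charger + cook set + field guide for 383 (14 kg).
Replace field guide with crampons: the trade gains 16 net, giving 399 at 15 kg.
Every other selection either busts 15 kg or fails to beat 399.

399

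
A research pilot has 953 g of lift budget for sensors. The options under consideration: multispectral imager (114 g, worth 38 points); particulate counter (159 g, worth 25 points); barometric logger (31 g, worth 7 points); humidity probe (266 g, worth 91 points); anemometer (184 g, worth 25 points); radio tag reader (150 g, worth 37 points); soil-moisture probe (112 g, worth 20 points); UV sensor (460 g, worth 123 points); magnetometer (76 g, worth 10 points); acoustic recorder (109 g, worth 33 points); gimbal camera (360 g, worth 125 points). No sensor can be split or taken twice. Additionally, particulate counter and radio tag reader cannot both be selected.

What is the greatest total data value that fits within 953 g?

The ratio heuristic lands on multispectral imager + barometric logger + humidity probe + acoustic recorder + gimbal camera (294) but leaves 73 g idle.
Replace acoustic recorder with radio tag reader: the trade gains 4 net, giving 298 at 921 g.
An exhaustive check of the 2048 subsets confirms 298.

298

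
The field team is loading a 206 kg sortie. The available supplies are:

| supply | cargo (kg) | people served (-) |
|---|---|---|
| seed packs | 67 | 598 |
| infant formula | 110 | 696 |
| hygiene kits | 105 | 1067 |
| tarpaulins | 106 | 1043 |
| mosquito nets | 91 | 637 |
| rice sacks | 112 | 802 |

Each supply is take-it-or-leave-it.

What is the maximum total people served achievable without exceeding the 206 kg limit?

1704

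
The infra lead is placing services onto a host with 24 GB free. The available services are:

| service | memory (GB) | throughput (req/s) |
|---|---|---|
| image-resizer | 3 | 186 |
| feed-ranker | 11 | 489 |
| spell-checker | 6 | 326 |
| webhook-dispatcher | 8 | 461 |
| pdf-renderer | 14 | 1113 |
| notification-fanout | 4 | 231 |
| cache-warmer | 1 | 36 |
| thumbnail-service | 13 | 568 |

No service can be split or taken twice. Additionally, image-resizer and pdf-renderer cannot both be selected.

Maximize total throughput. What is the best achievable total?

Ranking by ratio (throughput/GB): pdf-renderer 79.50, image-resizer 62.00, notification-fanout 57.75, webhook-dispatcher 57.62.
Taking spell-checker + pdf-renderer + notification-fanout: 24 GB used, 1670 in throughput.

1670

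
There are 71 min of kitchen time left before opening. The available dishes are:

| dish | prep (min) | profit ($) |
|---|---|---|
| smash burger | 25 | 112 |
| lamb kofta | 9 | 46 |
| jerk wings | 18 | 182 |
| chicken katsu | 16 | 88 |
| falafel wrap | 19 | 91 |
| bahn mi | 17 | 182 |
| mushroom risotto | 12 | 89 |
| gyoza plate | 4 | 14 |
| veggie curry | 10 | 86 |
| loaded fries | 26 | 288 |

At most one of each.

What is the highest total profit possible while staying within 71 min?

738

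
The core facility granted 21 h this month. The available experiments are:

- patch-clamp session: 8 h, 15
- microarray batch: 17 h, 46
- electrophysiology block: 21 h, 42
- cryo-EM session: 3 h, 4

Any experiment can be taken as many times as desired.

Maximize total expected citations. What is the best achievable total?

50

Density check — microarray batch 2.71, electrophysiology block 2.00, patch-clamp session 1.88, cryo-EM session 1.33 are the best per h.
Microarray batch + cryo-EM session uses 20 of the 21 h and totals 50.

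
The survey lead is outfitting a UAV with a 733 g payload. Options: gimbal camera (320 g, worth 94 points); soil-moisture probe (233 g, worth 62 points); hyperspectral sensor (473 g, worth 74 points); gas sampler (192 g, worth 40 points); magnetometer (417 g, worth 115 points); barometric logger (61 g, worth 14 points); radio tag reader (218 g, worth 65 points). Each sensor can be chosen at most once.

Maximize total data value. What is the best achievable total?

199

Taking the top-ratio sensors first gives gimbal camera + barometric logger + radio tag reader for 173 (599 g).
Dropping barometric logger frees 61 g; slotting in gas sampler (192 g) lifts the total to 199 at 730 g.
Next best is magnetometer + barometric logger + radio tag reader at 194 (696 g) — short by 5.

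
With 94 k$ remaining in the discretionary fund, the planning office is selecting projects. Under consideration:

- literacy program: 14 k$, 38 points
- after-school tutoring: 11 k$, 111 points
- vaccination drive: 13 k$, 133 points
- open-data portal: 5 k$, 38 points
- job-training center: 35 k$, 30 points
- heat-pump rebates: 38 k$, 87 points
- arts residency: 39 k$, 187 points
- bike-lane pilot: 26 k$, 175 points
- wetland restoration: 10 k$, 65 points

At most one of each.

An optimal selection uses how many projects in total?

Best achievable projected impact is 644.
after-school tutoring + vaccination drive + open-data portal + arts residency + bike-lane pilot hits 644 at 94 k$.
Every optimal selection uses 5 projects.

5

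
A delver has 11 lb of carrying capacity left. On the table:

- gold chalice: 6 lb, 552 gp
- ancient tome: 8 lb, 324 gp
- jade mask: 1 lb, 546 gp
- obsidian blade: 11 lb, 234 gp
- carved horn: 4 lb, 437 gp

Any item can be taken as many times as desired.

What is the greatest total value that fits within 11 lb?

6006

By value per lb: jade mask 546.00, carved horn 109.25, gold chalice 92.00 lead.
11×jade mask uses 11 of the 11 lb and totals 6006.
No other feasible combination exceeds 6006.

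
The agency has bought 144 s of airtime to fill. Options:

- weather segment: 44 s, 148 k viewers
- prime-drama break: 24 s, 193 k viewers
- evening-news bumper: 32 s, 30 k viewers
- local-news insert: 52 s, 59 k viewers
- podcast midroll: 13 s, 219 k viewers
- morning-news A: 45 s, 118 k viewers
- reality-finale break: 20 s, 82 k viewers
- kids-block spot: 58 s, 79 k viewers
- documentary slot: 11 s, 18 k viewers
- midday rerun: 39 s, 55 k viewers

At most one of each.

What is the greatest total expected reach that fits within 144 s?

697

A density-first pass picks weather segment + prime-drama break + evening-news bumper + podcast midroll + reality-finale break + documentary slot — 690 at 144 s.
Replace evening-news bumper and documentary slot with midday rerun: the trade gains 7 net, giving 697 at 140 s.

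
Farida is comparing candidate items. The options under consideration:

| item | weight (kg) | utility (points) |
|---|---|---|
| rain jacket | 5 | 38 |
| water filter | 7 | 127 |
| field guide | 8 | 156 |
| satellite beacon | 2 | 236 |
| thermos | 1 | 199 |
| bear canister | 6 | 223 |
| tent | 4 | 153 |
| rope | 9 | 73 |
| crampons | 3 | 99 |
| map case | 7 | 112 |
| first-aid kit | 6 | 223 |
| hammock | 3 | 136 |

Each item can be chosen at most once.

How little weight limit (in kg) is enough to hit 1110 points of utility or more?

21

Minimise kg subject to total utility ≥ 1110.
Taking satellite beacon + thermos + bear canister + crampons + first-aid kit + hammock gives 1116 (≥ 1110) for 21 kg.
Below 21 kg the best achievable stays under 1110.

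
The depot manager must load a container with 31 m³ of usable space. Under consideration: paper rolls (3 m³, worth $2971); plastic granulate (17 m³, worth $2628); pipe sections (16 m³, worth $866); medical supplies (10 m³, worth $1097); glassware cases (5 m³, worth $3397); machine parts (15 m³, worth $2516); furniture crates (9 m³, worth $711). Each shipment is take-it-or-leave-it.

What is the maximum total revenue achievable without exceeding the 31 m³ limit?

Density check — paper rolls 990.33, glassware cases 679.40, machine parts 167.73, plastic granulate 154.59 are the best per m³.
The ratio heuristic lands on paper rolls + glassware cases + machine parts (8884) but leaves 8 m³ idle.
Replace machine parts with plastic granulate: the trade gains 112 net, giving 8996 at 25 m³.
The closest alternative, paper rolls + glassware cases + machine parts, reaches only 8884.

8996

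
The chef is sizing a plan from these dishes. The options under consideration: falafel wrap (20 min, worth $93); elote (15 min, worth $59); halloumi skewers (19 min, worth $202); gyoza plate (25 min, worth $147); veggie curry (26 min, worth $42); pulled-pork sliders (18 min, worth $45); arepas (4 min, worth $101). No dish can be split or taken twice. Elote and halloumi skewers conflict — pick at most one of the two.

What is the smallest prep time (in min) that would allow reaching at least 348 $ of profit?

Need the lightest bundle worth ≥ 348.
Taking halloumi skewers + pulled-pork sliders + arepas gives 348 (≥ 348) for 41 min.
Any bundle with less than 41 min falls short of 348.

41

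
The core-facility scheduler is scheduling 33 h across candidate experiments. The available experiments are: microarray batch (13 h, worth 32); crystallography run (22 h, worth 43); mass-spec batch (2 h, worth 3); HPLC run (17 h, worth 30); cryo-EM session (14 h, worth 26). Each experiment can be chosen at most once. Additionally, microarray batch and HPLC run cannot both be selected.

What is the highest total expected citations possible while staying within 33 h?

Ranking by ratio (expected citations/h): microarray batch 2.46, crystallography run 1.95, cryo-EM session 1.86.
Taking microarray batch + mass-spec batch + cryo-EM session: 29 h used, 61 in expected citations.
An exhaustive check of the 32 subsets confirms 61.

61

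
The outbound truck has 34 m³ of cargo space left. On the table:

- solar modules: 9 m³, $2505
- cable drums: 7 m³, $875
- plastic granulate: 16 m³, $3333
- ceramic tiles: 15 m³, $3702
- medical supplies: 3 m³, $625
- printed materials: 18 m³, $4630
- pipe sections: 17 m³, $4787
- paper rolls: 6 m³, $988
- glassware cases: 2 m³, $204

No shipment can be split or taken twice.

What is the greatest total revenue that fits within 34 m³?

8693

Greedy by ratio would take solar modules + medical supplies + pipe sections + glassware cases: 31 m³ used, total 8121.
Dropping solar modules and medical supplies frees 12 m³; slotting in ceramic tiles (15 m³) lifts the total to 8693 at 34 m³.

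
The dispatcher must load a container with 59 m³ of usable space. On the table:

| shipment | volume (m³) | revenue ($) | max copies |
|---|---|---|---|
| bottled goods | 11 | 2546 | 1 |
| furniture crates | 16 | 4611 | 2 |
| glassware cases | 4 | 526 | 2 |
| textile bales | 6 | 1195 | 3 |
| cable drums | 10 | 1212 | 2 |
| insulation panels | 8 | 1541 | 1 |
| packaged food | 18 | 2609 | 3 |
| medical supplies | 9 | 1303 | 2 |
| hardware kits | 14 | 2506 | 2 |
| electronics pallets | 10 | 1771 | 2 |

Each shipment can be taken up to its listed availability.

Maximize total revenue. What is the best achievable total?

14734

A density-first pass picks bottled goods + 2×furniture crates + glassware cases + 2×textile bales — 14684 at 59 m³.
Dropping glassware cases and textile bales frees 10 m³; slotting in electronics pallets (10 m³) lifts the total to 14734 at 59 m³.
That's the maximum — no swap from here does better than 14734.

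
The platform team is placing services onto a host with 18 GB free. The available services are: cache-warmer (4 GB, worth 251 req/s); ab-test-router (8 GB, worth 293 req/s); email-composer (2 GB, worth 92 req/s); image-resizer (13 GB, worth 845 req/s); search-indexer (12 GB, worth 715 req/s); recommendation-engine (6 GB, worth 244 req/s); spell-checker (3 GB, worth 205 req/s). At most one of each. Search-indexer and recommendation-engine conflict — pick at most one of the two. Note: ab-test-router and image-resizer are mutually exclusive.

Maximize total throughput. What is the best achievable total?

The ratio ordering already packs tightly: email-composer + image-resizer + spell-checker, 18 GB, 1142.
No other feasible combination exceeds 1142.

1142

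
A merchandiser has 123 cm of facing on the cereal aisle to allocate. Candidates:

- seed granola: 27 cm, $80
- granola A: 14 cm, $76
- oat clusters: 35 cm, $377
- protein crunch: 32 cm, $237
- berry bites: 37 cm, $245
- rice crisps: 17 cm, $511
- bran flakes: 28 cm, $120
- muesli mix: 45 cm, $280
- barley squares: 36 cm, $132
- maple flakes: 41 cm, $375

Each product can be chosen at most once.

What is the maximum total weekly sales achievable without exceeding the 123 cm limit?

1383

Density check — rice crisps 30.06, oat clusters 10.77, maple flakes 9.15 are the best per cm.
Filling by ratio: granola A + oat clusters + rice crisps + maple flakes for 1339, with 16 cm left unused.
Dropping granola A frees 14 cm; slotting in bran flakes (28 cm) lifts the total to 1383 at 121 cm.
Runner-up oat clusters + protein crunch + berry bites + rice crisps tops out at 1370.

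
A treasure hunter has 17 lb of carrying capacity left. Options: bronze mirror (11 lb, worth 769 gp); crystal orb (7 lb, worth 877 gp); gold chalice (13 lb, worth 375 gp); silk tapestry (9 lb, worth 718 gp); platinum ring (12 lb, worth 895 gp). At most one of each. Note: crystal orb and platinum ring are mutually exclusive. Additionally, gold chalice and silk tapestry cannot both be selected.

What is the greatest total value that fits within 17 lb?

Density check — crystal orb 125.29, silk tapestry 79.78, platinum ring 74.58 are the best per lb.
The ratio ordering already packs tightly: crystal orb + silk tapestry, 16 lb, 1595.

1595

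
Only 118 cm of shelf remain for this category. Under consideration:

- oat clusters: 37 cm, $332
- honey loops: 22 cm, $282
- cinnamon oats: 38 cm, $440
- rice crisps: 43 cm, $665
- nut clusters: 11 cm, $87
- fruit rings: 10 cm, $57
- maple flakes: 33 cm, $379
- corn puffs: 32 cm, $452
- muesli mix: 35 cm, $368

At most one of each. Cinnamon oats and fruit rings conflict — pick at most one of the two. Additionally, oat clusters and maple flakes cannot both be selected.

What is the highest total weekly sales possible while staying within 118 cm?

1557

Taking the top-ratio products first gives honey loops + rice crisps + nut clusters + fruit rings + corn puffs for 1543 (118 cm).
Replace honey loops and nut clusters and fruit rings with cinnamon oats: the trade gains 14 net, giving 1557 at 113 cm.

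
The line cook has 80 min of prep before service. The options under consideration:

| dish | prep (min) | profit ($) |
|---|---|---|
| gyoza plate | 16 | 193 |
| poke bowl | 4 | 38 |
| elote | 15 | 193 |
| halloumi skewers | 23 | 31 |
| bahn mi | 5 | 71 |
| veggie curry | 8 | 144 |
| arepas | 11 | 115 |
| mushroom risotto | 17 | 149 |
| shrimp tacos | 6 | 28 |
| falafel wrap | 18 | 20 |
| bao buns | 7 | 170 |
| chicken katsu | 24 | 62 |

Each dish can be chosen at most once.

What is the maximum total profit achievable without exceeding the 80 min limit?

1035

Greedy by ratio would take gyoza plate + poke bowl + elote + bahn mi + veggie curry + arepas + shrimp tacos + bao buns: 72 min used, total 952.
Dropping poke bowl and shrimp tacos frees 10 min; slotting in mushroom risotto (17 min) lifts the total to 1035 at 79 min.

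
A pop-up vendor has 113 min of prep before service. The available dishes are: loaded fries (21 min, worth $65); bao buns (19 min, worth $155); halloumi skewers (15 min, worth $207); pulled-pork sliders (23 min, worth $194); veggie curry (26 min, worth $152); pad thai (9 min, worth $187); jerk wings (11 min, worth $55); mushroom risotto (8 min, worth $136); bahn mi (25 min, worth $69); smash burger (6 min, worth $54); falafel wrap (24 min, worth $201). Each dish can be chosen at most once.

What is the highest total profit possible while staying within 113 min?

1135

Ranking by ratio (profit/min): pad thai 20.78, mushroom risotto 17.00, halloumi skewers 13.80.
A density-first pass picks bao buns + halloumi skewers + pulled-pork sliders + pad thai + mushroom risotto + smash burger + falafel wrap — 1134 at 104 min.
The 6 min tied up in smash burger is better spent on jerk wings — total rises to 1135 (109 min).
An exhaustive check of the 2048 subsets confirms 1135.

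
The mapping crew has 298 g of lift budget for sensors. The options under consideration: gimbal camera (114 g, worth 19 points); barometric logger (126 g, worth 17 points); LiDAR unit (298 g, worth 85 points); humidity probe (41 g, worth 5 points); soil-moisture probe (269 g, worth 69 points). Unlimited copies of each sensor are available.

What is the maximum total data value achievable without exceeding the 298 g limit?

85

Best packing: LiDAR unit — 298 g, 85 total.
Every other selection either busts 298 g or fails to beat 85.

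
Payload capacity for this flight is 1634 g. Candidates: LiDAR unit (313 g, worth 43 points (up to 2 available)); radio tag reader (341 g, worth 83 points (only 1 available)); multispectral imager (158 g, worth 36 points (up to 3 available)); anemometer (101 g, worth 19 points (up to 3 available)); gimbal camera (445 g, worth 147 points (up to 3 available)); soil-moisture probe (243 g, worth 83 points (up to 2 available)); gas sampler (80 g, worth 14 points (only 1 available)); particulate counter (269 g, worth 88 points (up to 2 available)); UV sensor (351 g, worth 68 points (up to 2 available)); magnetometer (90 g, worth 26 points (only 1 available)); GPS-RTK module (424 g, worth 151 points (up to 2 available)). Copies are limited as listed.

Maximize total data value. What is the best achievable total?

561

Ranking by ratio (data value/g): GPS-RTK module 0.36, soil-moisture probe 0.34, gimbal camera 0.33.
Taking the top-ratio sensors first gives 2×soil-moisture probe + particulate counter + 2×GPS-RTK module for 556 (1603 g).
Replace soil-moisture probe with particulate counter: the trade gains 5 net, giving 561 at 1629 g.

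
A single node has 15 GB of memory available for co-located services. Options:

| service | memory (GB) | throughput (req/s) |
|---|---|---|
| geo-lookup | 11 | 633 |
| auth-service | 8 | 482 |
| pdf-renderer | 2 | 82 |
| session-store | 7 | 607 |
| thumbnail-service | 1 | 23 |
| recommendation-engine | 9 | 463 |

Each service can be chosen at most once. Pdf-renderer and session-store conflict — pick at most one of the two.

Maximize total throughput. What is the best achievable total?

1089

By throughput per GB: session-store 86.71, auth-service 60.25, geo-lookup 57.55 lead.
Taking auth-service + session-store: 15 GB used, 1089 in throughput.
Every other selection either busts 15 GB or breaks a pairing rule or fails to beat 1089.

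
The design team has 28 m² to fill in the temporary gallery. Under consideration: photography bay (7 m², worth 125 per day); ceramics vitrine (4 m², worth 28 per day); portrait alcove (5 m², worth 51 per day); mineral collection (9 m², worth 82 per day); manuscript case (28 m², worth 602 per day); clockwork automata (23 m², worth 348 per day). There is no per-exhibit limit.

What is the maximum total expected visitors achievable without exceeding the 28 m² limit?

602

The ratio ordering already packs tightly: manuscript case, 28 m², 602.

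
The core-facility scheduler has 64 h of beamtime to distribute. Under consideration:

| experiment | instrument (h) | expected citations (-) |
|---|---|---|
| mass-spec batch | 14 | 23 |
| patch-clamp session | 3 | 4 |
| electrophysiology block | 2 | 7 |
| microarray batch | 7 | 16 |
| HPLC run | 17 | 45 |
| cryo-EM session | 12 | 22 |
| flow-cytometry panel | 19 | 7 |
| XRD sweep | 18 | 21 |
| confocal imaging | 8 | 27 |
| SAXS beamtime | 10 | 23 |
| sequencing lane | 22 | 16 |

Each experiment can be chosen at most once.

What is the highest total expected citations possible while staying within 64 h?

A density-first pass picks patch-clamp session + electrophysiology block + microarray batch + HPLC run + cryo-EM session + confocal imaging + SAXS beamtime — 144 at 59 h.
Dropping patch-clamp session and microarray batch frees 10 h; slotting in mass-spec batch (14 h) lifts the total to 147 at 63 h.
That's the maximum — no swap from here does better than 147.

147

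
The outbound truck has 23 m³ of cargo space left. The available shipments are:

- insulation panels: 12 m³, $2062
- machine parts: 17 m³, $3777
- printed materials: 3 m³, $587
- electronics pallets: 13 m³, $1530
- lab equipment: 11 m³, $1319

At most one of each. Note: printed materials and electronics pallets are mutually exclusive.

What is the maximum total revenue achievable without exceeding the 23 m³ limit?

4364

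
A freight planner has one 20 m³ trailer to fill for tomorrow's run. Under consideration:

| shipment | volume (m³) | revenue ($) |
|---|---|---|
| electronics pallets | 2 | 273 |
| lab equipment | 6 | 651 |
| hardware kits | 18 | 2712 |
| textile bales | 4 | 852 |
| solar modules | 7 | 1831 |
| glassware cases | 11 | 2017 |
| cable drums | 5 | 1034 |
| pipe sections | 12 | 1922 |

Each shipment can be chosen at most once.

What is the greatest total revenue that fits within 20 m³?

Filling by ratio: electronics pallets + textile bales + solar modules + cable drums for 3990, with 2 m³ left unused.
Dropping textile bales and cable drums frees 9 m³; slotting in glassware cases (11 m³) lifts the total to 4121 at 20 m³.
Nothing else within 20 m³ beats 4121.

4121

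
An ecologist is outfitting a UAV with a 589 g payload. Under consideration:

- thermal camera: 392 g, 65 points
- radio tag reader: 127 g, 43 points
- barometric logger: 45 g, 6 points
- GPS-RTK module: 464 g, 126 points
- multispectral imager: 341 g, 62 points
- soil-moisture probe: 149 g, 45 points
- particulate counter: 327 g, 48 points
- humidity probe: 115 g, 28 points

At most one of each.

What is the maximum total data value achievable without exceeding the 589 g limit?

Ranking by ratio (data value/g): radio tag reader 0.34, soil-moisture probe 0.30, GPS-RTK module 0.27, humidity probe 0.24.
Greedy by ratio would take radio tag reader + barometric logger + soil-moisture probe + humidity probe: 436 g used, total 122.
Replace radio tag reader and barometric logger and soil-moisture probe with GPS-RTK module: the trade gains 32 net, giving 154 at 579 g.

154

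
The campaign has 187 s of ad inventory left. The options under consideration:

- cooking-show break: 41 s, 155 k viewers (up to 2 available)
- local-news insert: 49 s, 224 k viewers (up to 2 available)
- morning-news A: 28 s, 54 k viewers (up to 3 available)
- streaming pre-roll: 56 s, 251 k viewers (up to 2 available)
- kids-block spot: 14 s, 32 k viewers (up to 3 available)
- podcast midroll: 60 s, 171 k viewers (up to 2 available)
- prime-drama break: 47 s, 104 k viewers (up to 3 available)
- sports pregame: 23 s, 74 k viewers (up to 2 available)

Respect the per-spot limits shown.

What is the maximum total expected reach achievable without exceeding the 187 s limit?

Ranking by ratio (expected reach/s): local-news insert 4.57, streaming pre-roll 4.48, cooking-show break 3.78, sports pregame 3.22.
A density-first pass picks 2×local-news insert + streaming pre-roll + sports pregame — 773 at 177 s.
Dropping local-news insert frees 49 s; slotting in streaming pre-roll (56 s) lifts the total to 800 at 184 s.
That's the maximum — no swap from here does better than 800.

800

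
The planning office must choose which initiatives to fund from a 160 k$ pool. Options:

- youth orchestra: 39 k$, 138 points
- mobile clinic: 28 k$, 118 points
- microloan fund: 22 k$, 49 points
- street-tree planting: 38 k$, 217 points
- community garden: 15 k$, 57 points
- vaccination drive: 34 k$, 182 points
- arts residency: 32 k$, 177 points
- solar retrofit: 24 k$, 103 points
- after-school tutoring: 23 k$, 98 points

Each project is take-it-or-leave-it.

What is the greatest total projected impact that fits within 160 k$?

797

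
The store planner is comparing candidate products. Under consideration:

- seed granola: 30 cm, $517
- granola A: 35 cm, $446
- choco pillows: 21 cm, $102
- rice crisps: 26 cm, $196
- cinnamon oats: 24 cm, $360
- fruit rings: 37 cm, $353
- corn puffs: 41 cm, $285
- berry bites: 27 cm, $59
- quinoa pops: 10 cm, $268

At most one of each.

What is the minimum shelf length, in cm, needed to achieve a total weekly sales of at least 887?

61

Need the lightest bundle worth ≥ 887.
seed granola + choco pillows + quinoa pops reaches 887 using 61 cm.
No combination under 61 cm hits 887.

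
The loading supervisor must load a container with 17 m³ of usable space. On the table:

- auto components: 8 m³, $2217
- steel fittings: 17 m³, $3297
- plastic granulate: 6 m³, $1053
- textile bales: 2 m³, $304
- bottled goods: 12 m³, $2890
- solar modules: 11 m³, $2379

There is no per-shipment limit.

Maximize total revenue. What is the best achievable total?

4434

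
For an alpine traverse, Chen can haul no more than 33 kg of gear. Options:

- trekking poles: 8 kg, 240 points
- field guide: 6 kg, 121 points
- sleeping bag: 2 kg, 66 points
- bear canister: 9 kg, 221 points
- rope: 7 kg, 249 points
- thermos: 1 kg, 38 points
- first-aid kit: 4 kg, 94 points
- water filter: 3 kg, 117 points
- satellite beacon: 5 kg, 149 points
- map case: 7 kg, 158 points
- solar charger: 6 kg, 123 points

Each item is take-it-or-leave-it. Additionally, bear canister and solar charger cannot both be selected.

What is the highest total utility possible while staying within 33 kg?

1017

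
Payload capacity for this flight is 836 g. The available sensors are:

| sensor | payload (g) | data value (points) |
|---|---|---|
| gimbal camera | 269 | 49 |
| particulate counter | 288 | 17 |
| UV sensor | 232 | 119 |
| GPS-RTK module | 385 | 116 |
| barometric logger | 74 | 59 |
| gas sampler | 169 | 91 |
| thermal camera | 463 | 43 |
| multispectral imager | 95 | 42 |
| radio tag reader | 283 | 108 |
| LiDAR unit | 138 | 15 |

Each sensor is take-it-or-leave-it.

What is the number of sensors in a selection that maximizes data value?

The maximum data value within 836 g is 377.
UV sensor + barometric logger + gas sampler + radio tag reader hits 377 at 758 g.
Every optimal selection uses 4 sensors.

4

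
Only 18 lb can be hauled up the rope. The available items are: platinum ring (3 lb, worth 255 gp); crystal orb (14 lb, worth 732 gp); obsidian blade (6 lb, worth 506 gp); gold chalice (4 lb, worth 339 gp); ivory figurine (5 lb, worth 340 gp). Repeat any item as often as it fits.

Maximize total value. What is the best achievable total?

1530

Taking 6×platinum ring: 18 lb used, 1530 in value.
Every other selection either busts 18 lb or fails to beat 1530.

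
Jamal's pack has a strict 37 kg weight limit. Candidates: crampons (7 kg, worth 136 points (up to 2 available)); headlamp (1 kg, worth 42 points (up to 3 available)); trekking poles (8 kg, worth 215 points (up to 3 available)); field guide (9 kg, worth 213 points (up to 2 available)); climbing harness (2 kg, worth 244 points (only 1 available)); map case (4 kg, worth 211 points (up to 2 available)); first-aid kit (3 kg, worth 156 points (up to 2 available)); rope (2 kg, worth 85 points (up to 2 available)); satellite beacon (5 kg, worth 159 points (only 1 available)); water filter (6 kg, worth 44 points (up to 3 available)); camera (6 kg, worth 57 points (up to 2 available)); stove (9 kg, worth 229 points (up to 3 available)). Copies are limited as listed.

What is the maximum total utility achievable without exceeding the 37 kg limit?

A density-first pass picks 3×headlamp + trekking poles + climbing harness + 2×map case + 2×first-aid kit + 2×rope + satellite beacon — 1648 at 36 kg.
Replace trekking poles with stove: the trade gains 14 net, giving 1662 at 37 kg.

1662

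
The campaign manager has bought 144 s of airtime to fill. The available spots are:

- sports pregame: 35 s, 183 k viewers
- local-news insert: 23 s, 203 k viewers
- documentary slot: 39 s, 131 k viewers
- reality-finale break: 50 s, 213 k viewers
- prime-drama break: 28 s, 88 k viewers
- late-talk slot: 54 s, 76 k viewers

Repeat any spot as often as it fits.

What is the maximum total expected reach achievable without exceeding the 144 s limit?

1218

Ranking by ratio (expected reach/s): local-news insert 8.83, sports pregame 5.23, reality-finale break 4.26, documentary slot 3.36.
6×local-news insert uses 138 of the 144 s and totals 1218.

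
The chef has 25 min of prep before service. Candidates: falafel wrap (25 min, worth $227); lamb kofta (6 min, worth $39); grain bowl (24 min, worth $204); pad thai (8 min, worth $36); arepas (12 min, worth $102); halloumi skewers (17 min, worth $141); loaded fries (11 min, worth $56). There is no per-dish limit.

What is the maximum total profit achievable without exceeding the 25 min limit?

Taking falafel wrap: 25 min used, 227 in profit.

227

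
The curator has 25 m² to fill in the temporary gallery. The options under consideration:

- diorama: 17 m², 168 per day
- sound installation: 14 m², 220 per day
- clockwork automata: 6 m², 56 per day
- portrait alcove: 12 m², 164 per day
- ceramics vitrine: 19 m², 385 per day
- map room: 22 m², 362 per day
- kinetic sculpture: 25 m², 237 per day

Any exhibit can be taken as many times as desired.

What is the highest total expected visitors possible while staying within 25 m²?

441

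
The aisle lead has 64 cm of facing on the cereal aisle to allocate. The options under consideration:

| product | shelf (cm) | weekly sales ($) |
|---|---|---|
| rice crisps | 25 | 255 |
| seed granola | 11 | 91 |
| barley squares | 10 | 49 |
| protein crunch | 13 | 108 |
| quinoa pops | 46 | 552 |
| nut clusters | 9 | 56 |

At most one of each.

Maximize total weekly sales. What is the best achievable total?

By weekly sales per cm: quinoa pops 12.00, rice crisps 10.20, protein crunch 8.31 lead.
Best packing: protein crunch + quinoa pops — 59 cm, 660 total.
No other feasible combination exceeds 660.

660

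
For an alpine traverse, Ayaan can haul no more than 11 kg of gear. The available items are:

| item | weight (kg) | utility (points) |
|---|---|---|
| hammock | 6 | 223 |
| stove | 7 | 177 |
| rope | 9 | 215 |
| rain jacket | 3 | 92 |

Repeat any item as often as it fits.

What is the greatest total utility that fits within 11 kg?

Density check — hammock 37.17, rain jacket 30.67, stove 25.29 are the best per kg.
The ratio ordering already packs tightly: hammock + rain jacket, 9 kg, 315.

315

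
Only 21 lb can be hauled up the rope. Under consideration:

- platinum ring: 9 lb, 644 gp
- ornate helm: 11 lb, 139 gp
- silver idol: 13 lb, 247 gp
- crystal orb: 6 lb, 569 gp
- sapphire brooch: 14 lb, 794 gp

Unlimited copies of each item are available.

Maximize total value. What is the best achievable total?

1782

Ranking by ratio (value/lb): crystal orb 94.83, platinum ring 71.56, sapphire brooch 56.71, silver idol 19.00.
A density-first pass picks 3×crystal orb — 1707 at 18 lb.
Dropping crystal orb frees 6 lb; slotting in platinum ring (9 lb) lifts the total to 1782 at 21 lb.
Nothing else within 21 lb beats 1782.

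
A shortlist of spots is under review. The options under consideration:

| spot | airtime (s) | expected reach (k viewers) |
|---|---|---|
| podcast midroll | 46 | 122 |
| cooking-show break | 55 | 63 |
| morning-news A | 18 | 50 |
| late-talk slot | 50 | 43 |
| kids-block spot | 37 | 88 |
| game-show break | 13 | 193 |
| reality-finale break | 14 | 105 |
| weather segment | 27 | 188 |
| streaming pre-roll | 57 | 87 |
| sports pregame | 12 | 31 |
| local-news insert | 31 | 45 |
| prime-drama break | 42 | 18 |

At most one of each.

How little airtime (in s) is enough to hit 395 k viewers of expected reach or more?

52

Minimise s subject to total expected reach ≥ 395.
Taking game-show break + weather segment + sports pregame gives 412 (≥ 395) for 52 s.
Below 52 s the best achievable stays under 395.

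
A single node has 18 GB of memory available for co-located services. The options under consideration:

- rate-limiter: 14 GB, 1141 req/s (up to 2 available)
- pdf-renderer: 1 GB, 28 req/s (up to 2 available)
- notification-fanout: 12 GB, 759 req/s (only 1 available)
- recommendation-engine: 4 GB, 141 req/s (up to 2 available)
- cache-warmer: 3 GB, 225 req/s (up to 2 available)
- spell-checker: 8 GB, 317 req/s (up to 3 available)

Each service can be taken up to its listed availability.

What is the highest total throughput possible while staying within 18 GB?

1394

Taking rate-limiter + pdf-renderer + cache-warmer: 18 GB used, 1394 in throughput.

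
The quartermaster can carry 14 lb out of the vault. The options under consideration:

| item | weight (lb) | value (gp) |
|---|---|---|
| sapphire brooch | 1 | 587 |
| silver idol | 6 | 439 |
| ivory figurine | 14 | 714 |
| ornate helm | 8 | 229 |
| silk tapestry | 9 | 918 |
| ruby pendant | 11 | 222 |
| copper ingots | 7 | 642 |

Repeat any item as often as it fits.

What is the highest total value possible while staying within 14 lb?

Density check — sapphire brooch 587.00, silk tapestry 102.00, copper ingots 91.71 are the best per lb.
14×sapphire brooch uses 14 of the 14 lb and totals 8218.

8218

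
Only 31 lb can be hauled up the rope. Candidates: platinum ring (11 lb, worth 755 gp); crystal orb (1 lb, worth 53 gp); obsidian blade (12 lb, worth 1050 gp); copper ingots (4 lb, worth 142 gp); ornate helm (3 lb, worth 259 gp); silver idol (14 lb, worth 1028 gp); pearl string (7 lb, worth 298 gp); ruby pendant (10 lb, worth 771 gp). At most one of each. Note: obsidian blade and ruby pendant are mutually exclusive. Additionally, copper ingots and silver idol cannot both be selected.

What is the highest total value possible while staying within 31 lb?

Crystal orb + obsidian blade + ornate helm + silver idol uses 30 of the 31 lb and totals 2390.

2390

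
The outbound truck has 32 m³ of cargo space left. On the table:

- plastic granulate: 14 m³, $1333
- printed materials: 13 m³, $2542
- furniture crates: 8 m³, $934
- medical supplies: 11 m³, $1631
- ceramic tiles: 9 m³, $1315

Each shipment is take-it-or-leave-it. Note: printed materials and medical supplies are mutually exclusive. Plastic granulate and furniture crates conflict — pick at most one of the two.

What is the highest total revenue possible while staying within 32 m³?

4791

By revenue per m³: printed materials 195.54, medical supplies 148.27, ceramic tiles 146.11, furniture crates 116.75 lead.
Best packing: printed materials + furniture crates + ceramic tiles — 30 m³, 4791 total.
Every other selection either busts 32 m³ or breaks a pairing rule or fails to beat 4791.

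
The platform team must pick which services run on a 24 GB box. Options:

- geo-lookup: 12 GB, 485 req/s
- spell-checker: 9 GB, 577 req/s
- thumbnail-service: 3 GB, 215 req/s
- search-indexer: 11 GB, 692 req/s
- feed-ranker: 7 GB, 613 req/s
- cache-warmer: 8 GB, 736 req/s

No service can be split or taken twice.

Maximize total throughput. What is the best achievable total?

Density check — cache-warmer 92.00, feed-ranker 87.57, thumbnail-service 71.67, spell-checker 64.11 are the best per GB.
Filling by ratio: thumbnail-service + feed-ranker + cache-warmer for 1564, with 6 GB left unused.
The 3 GB tied up in thumbnail-service is better spent on spell-checker — total rises to 1926 (24 GB).
Every other selection either busts 24 GB or fails to beat 1926.

1926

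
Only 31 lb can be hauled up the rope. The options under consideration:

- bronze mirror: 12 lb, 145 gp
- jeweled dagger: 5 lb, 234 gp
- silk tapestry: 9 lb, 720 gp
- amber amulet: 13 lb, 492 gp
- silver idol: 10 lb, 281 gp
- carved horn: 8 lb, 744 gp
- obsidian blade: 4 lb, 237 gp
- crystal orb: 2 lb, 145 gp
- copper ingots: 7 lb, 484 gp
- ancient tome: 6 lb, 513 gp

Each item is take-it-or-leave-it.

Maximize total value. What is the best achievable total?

By value per lb: carved horn 93.00, ancient tome 85.50, silk tapestry 80.00 lead.
Filling by ratio: silk tapestry + carved horn + obsidian blade + crystal orb + ancient tome for 2359, with 2 lb left unused.
Dropping obsidian blade and crystal orb frees 6 lb; slotting in copper ingots (7 lb) lifts the total to 2461 at 30 lb.
Runner-up silk tapestry + carved horn + obsidian blade + crystal orb + ancient tome tops out at 2359.

2461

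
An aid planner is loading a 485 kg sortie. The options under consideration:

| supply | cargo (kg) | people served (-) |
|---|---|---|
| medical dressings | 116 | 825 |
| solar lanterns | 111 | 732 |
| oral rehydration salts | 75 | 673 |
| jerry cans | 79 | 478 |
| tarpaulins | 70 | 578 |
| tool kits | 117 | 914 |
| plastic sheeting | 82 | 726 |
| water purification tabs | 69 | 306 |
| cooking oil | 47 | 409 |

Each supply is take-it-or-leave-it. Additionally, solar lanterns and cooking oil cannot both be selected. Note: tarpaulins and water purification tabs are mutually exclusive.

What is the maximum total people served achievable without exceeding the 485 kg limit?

3778

Density check — oral rehydration salts 8.97, plastic sheeting 8.85, cooking oil 8.70 are the best per kg.
Oral rehydration salts + jerry cans + tarpaulins + tool kits + plastic sheeting + cooking oil uses 470 of the 485 kg and totals 3778.
Next best is medical dressings + oral rehydration salts + tarpaulins + tool kits + plastic sheeting at 3716 (460 kg) — short by 62.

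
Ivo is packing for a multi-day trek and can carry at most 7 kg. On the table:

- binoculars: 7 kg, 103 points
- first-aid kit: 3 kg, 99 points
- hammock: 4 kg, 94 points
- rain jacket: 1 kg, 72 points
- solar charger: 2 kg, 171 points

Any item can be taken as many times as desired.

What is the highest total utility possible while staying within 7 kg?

585

Rain jacket + 3×solar charger uses 7 of the 7 kg and totals 585.
Every other selection either busts 7 kg or fails to beat 585.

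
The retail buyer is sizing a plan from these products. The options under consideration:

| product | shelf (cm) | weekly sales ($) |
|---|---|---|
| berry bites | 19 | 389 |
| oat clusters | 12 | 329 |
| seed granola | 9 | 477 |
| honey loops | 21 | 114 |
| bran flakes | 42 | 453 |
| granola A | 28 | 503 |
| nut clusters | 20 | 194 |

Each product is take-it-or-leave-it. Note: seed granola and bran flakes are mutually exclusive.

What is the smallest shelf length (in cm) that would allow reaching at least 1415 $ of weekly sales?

68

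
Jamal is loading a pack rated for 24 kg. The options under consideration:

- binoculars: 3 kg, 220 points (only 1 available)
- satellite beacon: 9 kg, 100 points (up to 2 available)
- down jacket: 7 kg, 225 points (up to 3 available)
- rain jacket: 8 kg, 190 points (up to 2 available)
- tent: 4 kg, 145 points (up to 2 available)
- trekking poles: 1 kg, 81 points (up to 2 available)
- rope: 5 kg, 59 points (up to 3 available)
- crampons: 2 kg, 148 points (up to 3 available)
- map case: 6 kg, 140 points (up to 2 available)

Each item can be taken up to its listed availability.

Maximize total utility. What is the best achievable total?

By utility per kg: trekking poles 81.00, crampons 74.00, binoculars 73.33 lead.
A density-first pass picks binoculars + 2×tent + 2×trekking poles + rope + 3×crampons — 1175 at 24 kg.
The 9 kg tied up in tent and rope is better spent on down jacket — total rises to 1196 (22 kg).
Nothing else within 24 kg beats 1196.

1196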